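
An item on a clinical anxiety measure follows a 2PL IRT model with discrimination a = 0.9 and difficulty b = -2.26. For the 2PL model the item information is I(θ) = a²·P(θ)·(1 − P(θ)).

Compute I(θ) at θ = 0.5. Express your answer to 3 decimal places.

P = 1/(1+e^{-2.4840}) = 0.9230
P(1−P) = 0.9230 × 0.0770 = 0.0711
I = a² × P(1−P) = 0.9² × 0.0711 = 0.05756

0.058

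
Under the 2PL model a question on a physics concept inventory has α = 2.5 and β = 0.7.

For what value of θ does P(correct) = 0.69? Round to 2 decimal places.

P(θ) = 1 / (1 + exp(−α(θ − β)))
logit = ln(0.6900/0.3100) = 0.8001
θ = β + logit/(α) = 0.7 + 0.8001/2.5000 = 1.0200

1.02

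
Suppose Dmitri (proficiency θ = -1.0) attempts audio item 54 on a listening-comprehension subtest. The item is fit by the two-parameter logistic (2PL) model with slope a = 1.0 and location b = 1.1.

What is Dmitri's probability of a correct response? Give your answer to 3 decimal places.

0.109

P(θ) = 1 / (1 + exp(−a(θ − b)))
Exponent: 1.0 × (-1.0 − 1.1) = -2.1000
1/(1 + e^{2.1000}) = 0.1091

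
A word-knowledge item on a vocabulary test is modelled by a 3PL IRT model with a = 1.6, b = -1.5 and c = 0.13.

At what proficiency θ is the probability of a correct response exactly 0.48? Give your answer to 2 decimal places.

-1.75

P(θ) = c + (1 − c) · 1 / (1 + exp(−a(θ − b)))
Remove guessing floor: (0.48 − 0.13)/(1 − 0.13) = 0.4023
logit = ln(0.4023/0.5977) = -0.3959
θ = b + logit/(a) = -1.5 + (-0.3959)/1.6000 = -1.7474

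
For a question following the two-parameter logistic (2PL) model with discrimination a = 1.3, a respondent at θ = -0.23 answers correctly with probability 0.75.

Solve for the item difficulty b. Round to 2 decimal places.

-1.08

P(θ) = 1 / (1 + exp(−a(θ − b)))
logit(0.75) = ln(0.75/0.25) = 1.0986
b = θ − logit/(a) = -0.23 − 1.0986/1.3000 = -1.0751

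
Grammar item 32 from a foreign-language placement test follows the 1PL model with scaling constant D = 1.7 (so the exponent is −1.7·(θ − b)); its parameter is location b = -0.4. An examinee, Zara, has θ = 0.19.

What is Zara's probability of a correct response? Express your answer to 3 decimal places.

P(θ) = 1 / (1 + exp(−D·(θ − b)))
Exponent: 1.7 × (0.19 − (-0.4)) = 1.0030
1/(1 + e^{-1.0030}) = 0.7316
P = 0.7316

0.732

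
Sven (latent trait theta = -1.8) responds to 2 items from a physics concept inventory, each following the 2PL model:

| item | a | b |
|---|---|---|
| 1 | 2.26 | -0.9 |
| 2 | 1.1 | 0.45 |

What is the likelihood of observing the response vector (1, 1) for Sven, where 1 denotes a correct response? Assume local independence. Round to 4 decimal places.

P(theta) = 1 / (1 + exp(−a(theta − b)))
P_1 = 1/(1+e^{2.0340}) = 0.1157
P_2 = 1/(1+e^{2.4750}) = 0.0776
L = P_1 × P_2 = 0.1157 × 0.0776 = 0.00898

0.0090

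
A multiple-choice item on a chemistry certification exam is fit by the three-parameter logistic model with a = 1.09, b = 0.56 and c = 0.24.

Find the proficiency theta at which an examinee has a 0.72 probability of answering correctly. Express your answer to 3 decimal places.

1.054

P(theta) = c + (1 − c) · 1 / (1 + exp(−a(theta − b)))
Remove guessing floor: (0.72 − 0.24)/(1 − 0.24) = 0.6316
logit = ln(0.6316/0.3684) = 0.5390
theta = b + logit/(a) = 0.56 + 0.5390/1.0900 = 1.0545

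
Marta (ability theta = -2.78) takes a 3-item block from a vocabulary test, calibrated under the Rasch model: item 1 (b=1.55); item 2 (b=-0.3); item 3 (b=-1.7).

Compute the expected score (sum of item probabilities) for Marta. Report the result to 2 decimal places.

0.34

P(theta) = 1 / (1 + exp(−(theta − b)))
P_1 = 1/(1+e^{4.3300}) = 0.0130
P_2 = 1/(1+e^{2.4800}) = 0.0773
P_3 = 1/(1+e^{1.0800}) = 0.2535
E[score] = 0.0130 + 0.0773 + 0.2535 = 0.3438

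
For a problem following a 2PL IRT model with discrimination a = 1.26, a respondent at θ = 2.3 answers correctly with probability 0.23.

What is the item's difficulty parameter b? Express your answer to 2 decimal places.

P(θ) = 1 / (1 + exp(−a(θ − b)))
logit(0.23) = ln(0.23/0.77) = -1.2083
b = θ − logit/(a) = 2.3 − (-1.2083)/1.2600 = 3.2590

3.26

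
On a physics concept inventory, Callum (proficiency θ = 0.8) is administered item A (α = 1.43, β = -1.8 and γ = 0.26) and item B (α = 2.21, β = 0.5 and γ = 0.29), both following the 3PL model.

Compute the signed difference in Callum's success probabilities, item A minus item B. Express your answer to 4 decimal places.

P(θ) = γ + (1 − γ) · 1 / (1 + exp(−α(θ − β)))
P_A = 0.9825
P_B = 0.7586
P_A − P_B = 0.2239

0.2239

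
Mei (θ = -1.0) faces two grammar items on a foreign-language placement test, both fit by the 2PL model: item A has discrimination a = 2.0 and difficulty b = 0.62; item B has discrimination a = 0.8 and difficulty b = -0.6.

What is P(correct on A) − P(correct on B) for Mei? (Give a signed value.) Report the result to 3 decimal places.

-0.383

P(θ) = 1 / (1 + exp(−a(θ − b)))
P_A = 0.0377
P_B = 0.4207
P_A − P_B = -0.3830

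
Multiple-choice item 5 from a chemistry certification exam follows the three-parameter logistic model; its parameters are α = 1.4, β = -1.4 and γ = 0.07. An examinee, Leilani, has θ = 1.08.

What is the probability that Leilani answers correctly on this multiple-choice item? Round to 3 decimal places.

P(θ) = γ + (1 − γ) · 1 / (1 + exp(−α(θ − β)))
Exponent: 1.4 × (1.08 − (-1.4)) = 3.4720
1/(1 + e^{-3.4720}) = 0.9699
P = 0.07 + 0.93 × 0.9699 = 0.9720

0.972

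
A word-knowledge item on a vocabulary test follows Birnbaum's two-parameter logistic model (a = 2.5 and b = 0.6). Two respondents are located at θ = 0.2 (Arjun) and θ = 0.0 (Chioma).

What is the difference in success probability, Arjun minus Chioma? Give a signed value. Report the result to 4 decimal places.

0.0865

P(θ) = 1 / (1 + exp(−a(θ − b)))
P(Arjun) = 0.2689  [exponent -1.0000]
P(Chioma) = 0.1824  [exponent -1.5000]
Difference = 0.2689 − 0.1824 = 0.0865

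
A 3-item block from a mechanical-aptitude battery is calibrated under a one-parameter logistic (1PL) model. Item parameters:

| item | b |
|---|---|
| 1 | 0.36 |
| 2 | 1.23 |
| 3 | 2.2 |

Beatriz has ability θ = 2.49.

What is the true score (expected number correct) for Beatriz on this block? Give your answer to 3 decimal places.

2.245

P(θ) = 1 / (1 + exp(−(θ − b)))
P_1 = 1/(1+e^{-2.1300}) = 0.8938
P_2 = 1/(1+e^{-1.2600}) = 0.7790
P_3 = 1/(1+e^{-0.2900}) = 0.5720
E[score] = 0.8938 + 0.7790 + 0.5720 = 2.2448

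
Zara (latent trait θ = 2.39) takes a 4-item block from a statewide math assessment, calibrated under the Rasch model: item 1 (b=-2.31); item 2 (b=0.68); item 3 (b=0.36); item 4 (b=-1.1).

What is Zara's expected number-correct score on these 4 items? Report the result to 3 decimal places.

3.692

P(θ) = 1 / (1 + exp(−(θ − b)))
P_1 = 1/(1+e^{-4.7000}) = 0.9910
P_2 = 1/(1+e^{-1.7100}) = 0.8468
P_3 = 1/(1+e^{-2.0300}) = 0.8839
P_4 = 1/(1+e^{-3.4900}) = 0.9704
E[score] = 0.9910 + 0.8468 + 0.8839 + 0.9704 = 3.6921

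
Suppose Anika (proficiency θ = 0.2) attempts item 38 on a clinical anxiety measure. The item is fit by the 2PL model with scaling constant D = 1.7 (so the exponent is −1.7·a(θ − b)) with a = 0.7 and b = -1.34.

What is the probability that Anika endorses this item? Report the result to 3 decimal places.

P(θ) = 1 / (1 + exp(−D·a(θ − b)))
Exponent: 1.7 × 0.7 × (0.2 − (-1.34)) = 1.8326
1/(1 + e^{-1.8326}) = 0.8621
P = 0.8621

0.862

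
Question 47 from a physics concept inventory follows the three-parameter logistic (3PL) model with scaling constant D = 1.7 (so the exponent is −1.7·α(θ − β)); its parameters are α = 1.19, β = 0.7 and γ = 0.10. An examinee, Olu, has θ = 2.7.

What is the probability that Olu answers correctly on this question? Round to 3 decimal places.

0.985

P(θ) = γ + (1 − γ) · 1 / (1 + exp(−D·α(θ − β)))
Exponent: 1.7 × 1.19 × (2.7 − 0.7) = 4.0460
1/(1 + e^{-4.0460}) = 0.9828
P = 0.10 + 0.90 × 0.9828 = 0.9845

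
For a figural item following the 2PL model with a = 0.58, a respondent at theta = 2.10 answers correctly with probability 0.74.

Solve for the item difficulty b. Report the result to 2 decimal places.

0.30

P(theta) = 1 / (1 + exp(−a(theta − b)))
logit(0.74) = ln(0.74/0.26) = 1.0460
b = theta − logit/(a) = 2.10 − 1.0460/0.5800 = 0.2966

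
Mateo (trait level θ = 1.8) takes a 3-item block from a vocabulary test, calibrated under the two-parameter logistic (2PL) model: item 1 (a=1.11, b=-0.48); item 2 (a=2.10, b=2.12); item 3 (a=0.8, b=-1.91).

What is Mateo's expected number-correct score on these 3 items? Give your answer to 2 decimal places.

2.22

P(θ) = 1 / (1 + exp(−a(θ − b)))
P_1 = 1/(1+e^{-2.5308}) = 0.9263
P_2 = 1/(1+e^{0.6720}) = 0.3380
P_3 = 1/(1+e^{-2.9680}) = 0.9511
E[score] = 0.9263 + 0.3380 + 0.9511 = 2.2154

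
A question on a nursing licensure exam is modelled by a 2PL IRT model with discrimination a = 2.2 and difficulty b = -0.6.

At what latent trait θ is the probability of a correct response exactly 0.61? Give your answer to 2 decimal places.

P(θ) = 1 / (1 + exp(−a(θ − b)))
logit = ln(0.6100/0.3900) = 0.4473
θ = b + logit/(a) = -0.6 + 0.4473/2.2000 = -0.3967

-0.40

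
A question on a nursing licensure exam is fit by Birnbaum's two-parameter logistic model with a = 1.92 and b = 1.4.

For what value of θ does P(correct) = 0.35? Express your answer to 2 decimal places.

1.08

P(θ) = 1 / (1 + exp(−a(θ − b)))
logit = ln(0.3500/0.6500) = -0.6190
θ = b + logit/(a) = 1.4 + (-0.6190)/1.9200 = 1.0776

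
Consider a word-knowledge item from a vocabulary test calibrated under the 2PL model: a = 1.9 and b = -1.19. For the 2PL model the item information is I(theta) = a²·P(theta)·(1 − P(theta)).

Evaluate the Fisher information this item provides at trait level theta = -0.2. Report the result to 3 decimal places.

P = 1/(1+e^{-1.8810}) = 0.8677
P(1−P) = 0.8677 × 0.1323 = 0.1148
I = a² × P(1−P) = 1.9² × 0.1148 = 0.41435

0.414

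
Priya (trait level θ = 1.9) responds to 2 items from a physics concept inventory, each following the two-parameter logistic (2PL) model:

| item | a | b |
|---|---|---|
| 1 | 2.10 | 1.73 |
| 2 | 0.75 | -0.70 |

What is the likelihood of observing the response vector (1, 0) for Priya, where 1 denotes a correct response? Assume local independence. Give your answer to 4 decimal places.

P(θ) = 1 / (1 + exp(−a(θ − b)))
P_1 = 1/(1+e^{-0.3570}) = 0.5883
P_2 = 1/(1+e^{-1.9500}) = 0.8754
L = P_1 × (1−P_2) = 0.5883 × 0.1246 = 0.07328

0.0733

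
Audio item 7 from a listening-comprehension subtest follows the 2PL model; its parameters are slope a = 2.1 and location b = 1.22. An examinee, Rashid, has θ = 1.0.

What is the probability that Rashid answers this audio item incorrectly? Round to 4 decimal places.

0.6135

P(θ) = 1 / (1 + exp(−a(θ − b)))
Exponent: 2.1 × (1.0 − 1.22) = -0.4620
1/(1 + e^{0.4620}) = 0.3865
P(incorrect) = 1 − 0.3865 = 0.6135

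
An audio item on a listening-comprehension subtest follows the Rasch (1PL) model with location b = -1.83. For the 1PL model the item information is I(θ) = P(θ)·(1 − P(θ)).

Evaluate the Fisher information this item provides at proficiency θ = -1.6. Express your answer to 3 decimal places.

0.247

P = 1/(1+e^{-0.2300}) = 0.5572
P(1−P) = 0.5572 × 0.4428 = 0.2467
I = P(1−P) = 0.24672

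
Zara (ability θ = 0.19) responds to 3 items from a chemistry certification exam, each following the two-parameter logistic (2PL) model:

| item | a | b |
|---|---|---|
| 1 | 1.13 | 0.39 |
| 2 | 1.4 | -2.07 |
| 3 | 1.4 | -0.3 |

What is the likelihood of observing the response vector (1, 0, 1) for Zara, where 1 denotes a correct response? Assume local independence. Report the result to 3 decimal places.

P(θ) = 1 / (1 + exp(−a(θ − b)))
P_1 = 1/(1+e^{0.2260}) = 0.4437
P_2 = 1/(1+e^{-3.1640}) = 0.9595
P_3 = 1/(1+e^{-0.6860}) = 0.6651
L = P_1 × (1−P_2) × P_3 = 0.4437 × 0.0405 × 0.6651 = 0.01197

0.012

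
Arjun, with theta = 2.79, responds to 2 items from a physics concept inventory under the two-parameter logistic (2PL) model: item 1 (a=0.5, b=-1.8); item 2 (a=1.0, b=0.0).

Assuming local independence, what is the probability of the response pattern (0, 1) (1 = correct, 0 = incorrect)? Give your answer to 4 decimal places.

0.0862

P(theta) = 1 / (1 + exp(−a(theta − b)))
P_1 = 1/(1+e^{-2.2950}) = 0.9085
P_2 = 1/(1+e^{-2.7900}) = 0.9421
L = (1−P_1) × P_2 = 0.0915 × 0.9421 = 0.08624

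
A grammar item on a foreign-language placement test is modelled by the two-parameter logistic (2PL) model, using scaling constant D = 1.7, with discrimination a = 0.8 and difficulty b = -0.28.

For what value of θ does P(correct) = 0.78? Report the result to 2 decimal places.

0.65

P(θ) = 1 / (1 + exp(−D·a(θ − b)))
logit = ln(0.7800/0.2200) = 1.2657
θ = b + logit/(1.7·a) = -0.28 + 1.2657/1.3600 = 0.6506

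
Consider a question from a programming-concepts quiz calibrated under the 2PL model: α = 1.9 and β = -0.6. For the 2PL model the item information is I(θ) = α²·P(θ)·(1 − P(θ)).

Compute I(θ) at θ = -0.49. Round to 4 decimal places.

P = 1/(1+e^{-0.2090}) = 0.5521
P(1−P) = 0.5521 × 0.4479 = 0.2473
I = α² × P(1−P) = 1.9² × 0.2473 = 0.89272

0.8927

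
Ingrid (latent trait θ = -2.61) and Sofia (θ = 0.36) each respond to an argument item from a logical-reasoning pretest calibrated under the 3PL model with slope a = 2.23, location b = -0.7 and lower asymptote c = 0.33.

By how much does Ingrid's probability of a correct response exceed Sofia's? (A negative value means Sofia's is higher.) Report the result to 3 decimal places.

-0.603

P(θ) = c + (1 − c) · 1 / (1 + exp(−a(θ − b)))
P(Ingrid) = 0.3393  [exponent -4.2593]
P(Sofia) = 0.9424  [exponent 2.3638]
Difference = 0.3393 − 0.9424 = -0.6031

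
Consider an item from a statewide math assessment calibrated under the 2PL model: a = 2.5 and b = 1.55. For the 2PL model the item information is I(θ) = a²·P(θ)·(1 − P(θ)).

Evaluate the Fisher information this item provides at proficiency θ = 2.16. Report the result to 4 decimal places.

0.9174

P = 1/(1+e^{-1.5250}) = 0.8213
P(1−P) = 0.8213 × 0.1787 = 0.1468
I = a² × P(1−P) = 2.5² × 0.1468 = 0.91740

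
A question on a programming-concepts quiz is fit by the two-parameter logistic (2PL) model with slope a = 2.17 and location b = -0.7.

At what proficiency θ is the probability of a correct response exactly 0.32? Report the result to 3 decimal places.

-1.047

P(θ) = 1 / (1 + exp(−a(θ − b)))
logit = ln(0.3200/0.6800) = -0.7538
θ = b + logit/(a) = -0.7 + (-0.7538)/2.1700 = -1.0474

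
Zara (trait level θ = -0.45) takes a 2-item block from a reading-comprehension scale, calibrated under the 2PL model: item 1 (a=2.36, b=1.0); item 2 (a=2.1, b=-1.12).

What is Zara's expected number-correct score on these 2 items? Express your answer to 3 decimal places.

P(θ) = 1 / (1 + exp(−a(θ − b)))
P_1 = 1/(1+e^{3.4220}) = 0.0316
P_2 = 1/(1+e^{-1.4070}) = 0.8033
E[score] = 0.0316 + 0.8033 = 0.8349

0.835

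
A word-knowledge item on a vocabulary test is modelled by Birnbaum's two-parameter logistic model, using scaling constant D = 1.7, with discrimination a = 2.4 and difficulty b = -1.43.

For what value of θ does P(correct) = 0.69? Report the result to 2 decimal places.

P(θ) = 1 / (1 + exp(−D·a(θ − b)))
logit = ln(0.6900/0.3100) = 0.8001
θ = b + logit/(1.7·a) = -1.43 + 0.8001/4.0800 = -1.2339

-1.23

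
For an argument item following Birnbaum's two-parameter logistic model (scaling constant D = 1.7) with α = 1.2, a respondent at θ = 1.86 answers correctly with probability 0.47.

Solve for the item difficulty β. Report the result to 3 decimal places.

P(θ) = 1 / (1 + exp(−D·α(θ − β)))
logit(0.47) = ln(0.47/0.53) = -0.1201
β = θ − logit/(1.7·α) = 1.86 − (-0.1201)/2.0400 = 1.9189

1.919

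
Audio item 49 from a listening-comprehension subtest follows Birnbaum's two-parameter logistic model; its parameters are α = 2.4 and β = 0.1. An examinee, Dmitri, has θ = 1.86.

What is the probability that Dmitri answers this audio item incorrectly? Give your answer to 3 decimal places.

0.014

P(θ) = 1 / (1 + exp(−α(θ − β)))
Exponent: 2.4 × (1.86 − 0.1) = 4.2240
1/(1 + e^{-4.2240}) = 0.9856
P(incorrect) = 1 − 0.9856 = 0.0144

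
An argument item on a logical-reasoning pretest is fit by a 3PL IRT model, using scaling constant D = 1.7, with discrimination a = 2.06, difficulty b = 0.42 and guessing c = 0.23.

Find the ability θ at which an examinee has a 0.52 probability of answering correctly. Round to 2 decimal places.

P(θ) = c + (1 − c) · 1 / (1 + exp(−D·a(θ − b)))
Remove guessing floor: (0.52 − 0.23)/(1 − 0.23) = 0.3766
logit = ln(0.3766/0.6234) = -0.5039
θ = b + logit/(1.7·a) = 0.42 + (-0.5039)/3.5020 = 0.2761

0.28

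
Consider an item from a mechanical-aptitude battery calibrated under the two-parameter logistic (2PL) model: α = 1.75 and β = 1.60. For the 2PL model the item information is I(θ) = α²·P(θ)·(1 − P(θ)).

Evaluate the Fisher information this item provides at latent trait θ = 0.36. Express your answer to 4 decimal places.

0.2817

P = 1/(1+e^{2.1700}) = 0.1025
P(1−P) = 0.1025 × 0.8975 = 0.0920
I = α² × P(1−P) = 1.75² × 0.0920 = 0.28167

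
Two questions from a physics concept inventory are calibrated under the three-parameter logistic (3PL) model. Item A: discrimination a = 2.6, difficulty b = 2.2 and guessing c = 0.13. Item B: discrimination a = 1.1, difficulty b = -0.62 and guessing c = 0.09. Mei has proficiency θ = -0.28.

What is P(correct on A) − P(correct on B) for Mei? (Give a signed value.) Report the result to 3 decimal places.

P(θ) = c + (1 − c) · 1 / (1 + exp(−a(θ − b)))
P_A = 0.1314
P_B = 0.6291
P_A − P_B = -0.4977

-0.498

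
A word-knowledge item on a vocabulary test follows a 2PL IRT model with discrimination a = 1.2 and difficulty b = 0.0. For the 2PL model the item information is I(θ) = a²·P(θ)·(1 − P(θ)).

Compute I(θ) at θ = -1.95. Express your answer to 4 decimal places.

P = 1/(1+e^{2.3400}) = 0.0879
P(1−P) = 0.0879 × 0.9121 = 0.0801
I = a² × P(1−P) = 1.2² × 0.0801 = 0.11541

0.1154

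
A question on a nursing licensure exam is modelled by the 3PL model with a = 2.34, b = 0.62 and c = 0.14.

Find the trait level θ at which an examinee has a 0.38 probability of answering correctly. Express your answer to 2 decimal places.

P(θ) = c + (1 − c) · 1 / (1 + exp(−a(θ − b)))
Remove guessing floor: (0.38 − 0.14)/(1 − 0.14) = 0.2791
logit = ln(0.2791/0.7209) = -0.9491
θ = b + logit/(a) = 0.62 + (-0.9491)/2.3400 = 0.2144

0.21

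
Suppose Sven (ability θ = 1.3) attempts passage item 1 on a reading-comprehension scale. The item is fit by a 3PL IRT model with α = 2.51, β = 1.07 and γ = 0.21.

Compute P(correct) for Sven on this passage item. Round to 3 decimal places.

0.716

P(θ) = γ + (1 − γ) · 1 / (1 + exp(−α(θ − β)))
Exponent: 2.51 × (1.3 − 1.07) = 0.5773
1/(1 + e^{-0.5773}) = 0.6404
P = 0.21 + 0.79 × 0.6404 = 0.7160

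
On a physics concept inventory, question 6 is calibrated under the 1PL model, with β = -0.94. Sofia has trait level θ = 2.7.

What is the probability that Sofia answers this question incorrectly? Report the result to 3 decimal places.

P(θ) = 1 / (1 + exp(−(θ − β)))
Exponent: (2.7 − (-0.94)) = 3.6400
1/(1 + e^{-3.6400}) = 0.9744
P = 0.9744
P(incorrect) = 1 − 0.9744 = 0.0256

0.026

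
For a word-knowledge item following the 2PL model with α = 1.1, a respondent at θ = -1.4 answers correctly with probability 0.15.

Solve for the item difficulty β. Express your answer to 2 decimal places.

0.18

P(θ) = 1 / (1 + exp(−α(θ − β)))
logit(0.15) = ln(0.15/0.85) = -1.7346
β = θ − logit/(α) = -1.4 − (-1.7346)/1.1000 = 0.1769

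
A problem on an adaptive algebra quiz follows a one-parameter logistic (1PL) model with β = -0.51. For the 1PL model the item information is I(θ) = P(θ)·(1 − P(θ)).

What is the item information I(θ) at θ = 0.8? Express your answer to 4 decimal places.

P = 1/(1+e^{-1.3100}) = 0.7875
P(1−P) = 0.7875 × 0.2125 = 0.1673
I = P(1−P) = 0.16734

0.1673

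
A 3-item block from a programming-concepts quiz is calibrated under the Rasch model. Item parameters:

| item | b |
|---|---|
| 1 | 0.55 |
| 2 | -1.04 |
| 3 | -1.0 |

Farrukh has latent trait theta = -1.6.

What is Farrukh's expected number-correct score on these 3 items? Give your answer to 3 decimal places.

0.822

P(theta) = 1 / (1 + exp(−(theta − b)))
P_1 = 1/(1+e^{2.1500}) = 0.1043
P_2 = 1/(1+e^{0.5600}) = 0.3635
P_3 = 1/(1+e^{0.6000}) = 0.3543
E[score] = 0.1043 + 0.3635 + 0.3543 = 0.8222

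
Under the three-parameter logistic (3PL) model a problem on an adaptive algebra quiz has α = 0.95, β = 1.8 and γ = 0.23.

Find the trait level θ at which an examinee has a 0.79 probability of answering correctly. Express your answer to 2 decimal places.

2.83

P(θ) = γ + (1 − γ) · 1 / (1 + exp(−α(θ − β)))
Remove guessing floor: (0.79 − 0.23)/(1 − 0.23) = 0.7273
logit = ln(0.7273/0.2727) = 0.9808
θ = β + logit/(α) = 1.8 + 0.9808/0.9500 = 2.8325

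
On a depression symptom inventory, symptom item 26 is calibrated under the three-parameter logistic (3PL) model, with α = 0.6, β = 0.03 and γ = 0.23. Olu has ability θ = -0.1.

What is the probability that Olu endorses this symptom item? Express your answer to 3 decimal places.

0.600

P(θ) = γ + (1 − γ) · 1 / (1 + exp(−α(θ − β)))
Exponent: 0.6 × (-0.1 − 0.03) = -0.0780
1/(1 + e^{0.0780}) = 0.4805
P = 0.23 + 0.77 × 0.4805 = 0.6000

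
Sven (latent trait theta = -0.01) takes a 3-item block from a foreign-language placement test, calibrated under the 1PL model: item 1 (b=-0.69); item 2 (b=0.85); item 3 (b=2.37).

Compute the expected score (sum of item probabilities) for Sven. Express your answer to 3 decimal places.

P(theta) = 1 / (1 + exp(−(theta − b)))
P_1 = 1/(1+e^{-0.6800}) = 0.6637
P_2 = 1/(1+e^{0.8600}) = 0.2973
P_3 = 1/(1+e^{2.3800}) = 0.0847
E[score] = 0.6637 + 0.2973 + 0.0847 = 1.0458

1.046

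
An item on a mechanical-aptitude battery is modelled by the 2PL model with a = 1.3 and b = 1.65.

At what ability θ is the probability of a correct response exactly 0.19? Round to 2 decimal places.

P(θ) = 1 / (1 + exp(−a(θ − b)))
logit = ln(0.1900/0.8100) = -1.4500
θ = b + logit/(a) = 1.65 + (-1.4500)/1.3000 = 0.5346

0.53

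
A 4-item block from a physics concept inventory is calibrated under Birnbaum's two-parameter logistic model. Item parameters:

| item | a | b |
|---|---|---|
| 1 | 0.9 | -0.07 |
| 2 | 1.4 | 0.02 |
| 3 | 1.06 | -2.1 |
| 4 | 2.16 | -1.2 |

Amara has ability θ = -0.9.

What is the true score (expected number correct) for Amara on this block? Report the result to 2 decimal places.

1.98

P(θ) = 1 / (1 + exp(−a(θ − b)))
P_1 = 1/(1+e^{0.7470}) = 0.3215
P_2 = 1/(1+e^{1.2880}) = 0.2162
P_3 = 1/(1+e^{-1.2720}) = 0.7811
P_4 = 1/(1+e^{-0.6480}) = 0.6566
E[score] = 0.3215 + 0.2162 + 0.7811 + 0.6566 = 1.9753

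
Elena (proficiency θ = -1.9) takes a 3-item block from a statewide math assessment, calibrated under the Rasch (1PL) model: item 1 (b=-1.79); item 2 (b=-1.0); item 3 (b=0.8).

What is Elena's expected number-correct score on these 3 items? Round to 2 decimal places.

P(θ) = 1 / (1 + exp(−(θ − b)))
P_1 = 1/(1+e^{0.1100}) = 0.4725
P_2 = 1/(1+e^{0.9000}) = 0.2891
P_3 = 1/(1+e^{2.7000}) = 0.0630
E[score] = 0.4725 + 0.2891 + 0.0630 = 0.8246

0.82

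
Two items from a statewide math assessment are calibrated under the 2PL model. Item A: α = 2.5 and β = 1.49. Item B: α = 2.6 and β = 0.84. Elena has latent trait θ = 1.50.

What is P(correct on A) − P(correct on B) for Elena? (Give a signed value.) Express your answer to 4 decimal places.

P(θ) = 1 / (1 + exp(−α(θ − β)))
P_A = 0.5062
P_B = 0.8476
P_A − P_B = -0.3414

-0.3414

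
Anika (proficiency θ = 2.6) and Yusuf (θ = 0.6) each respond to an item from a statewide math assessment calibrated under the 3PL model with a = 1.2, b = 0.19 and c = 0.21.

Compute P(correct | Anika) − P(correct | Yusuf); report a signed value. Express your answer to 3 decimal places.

P(θ) = c + (1 − c) · 1 / (1 + exp(−a(θ − b)))
P(Anika) = 0.9585  [exponent 2.8920]
P(Yusuf) = 0.7003  [exponent 0.4920]
Difference = 0.9585 − 0.7003 = 0.2582

0.258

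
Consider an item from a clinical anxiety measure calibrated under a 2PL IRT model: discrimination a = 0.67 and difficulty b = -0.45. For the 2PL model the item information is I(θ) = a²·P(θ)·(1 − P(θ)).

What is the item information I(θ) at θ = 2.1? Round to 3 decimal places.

0.058

P = 1/(1+e^{-1.7085}) = 0.8466
P(1−P) = 0.8466 × 0.1534 = 0.1298
I = a² × P(1−P) = 0.67² × 0.1298 = 0.05828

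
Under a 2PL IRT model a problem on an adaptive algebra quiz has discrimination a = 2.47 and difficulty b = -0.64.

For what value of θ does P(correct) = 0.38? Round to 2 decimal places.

-0.84

P(θ) = 1 / (1 + exp(−a(θ − b)))
logit = ln(0.3800/0.6200) = -0.4895
θ = b + logit/(a) = -0.64 + (-0.4895)/2.4700 = -0.8382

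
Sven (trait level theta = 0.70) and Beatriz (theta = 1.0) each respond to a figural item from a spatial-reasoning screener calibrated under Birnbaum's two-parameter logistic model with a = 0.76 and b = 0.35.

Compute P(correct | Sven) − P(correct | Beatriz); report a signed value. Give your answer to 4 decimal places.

P(theta) = 1 / (1 + exp(−a(theta − b)))
P(Sven) = 0.5661  [exponent 0.2660]
P(Beatriz) = 0.6210  [exponent 0.4940]
Difference = 0.5661 − 0.6210 = -0.0549

-0.0549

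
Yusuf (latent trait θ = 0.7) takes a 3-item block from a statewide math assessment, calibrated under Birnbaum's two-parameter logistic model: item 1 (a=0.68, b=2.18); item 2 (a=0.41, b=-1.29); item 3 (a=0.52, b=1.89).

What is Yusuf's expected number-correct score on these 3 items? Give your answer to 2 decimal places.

1.31

P(θ) = 1 / (1 + exp(−a(θ − b)))
P_1 = 1/(1+e^{1.0064}) = 0.2677
P_2 = 1/(1+e^{-0.8159}) = 0.6934
P_3 = 1/(1+e^{0.6188}) = 0.3501
E[score] = 0.2677 + 0.6934 + 0.3501 = 1.3111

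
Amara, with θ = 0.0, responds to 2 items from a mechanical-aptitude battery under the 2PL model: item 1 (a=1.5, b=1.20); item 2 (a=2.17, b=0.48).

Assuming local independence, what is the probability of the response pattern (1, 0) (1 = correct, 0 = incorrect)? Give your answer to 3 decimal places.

0.105

P(θ) = 1 / (1 + exp(−a(θ − b)))
P_1 = 1/(1+e^{1.8000}) = 0.1419
P_2 = 1/(1+e^{1.0416}) = 0.2608
L = P_1 × (1−P_2) = 0.1419 × 0.7392 = 0.10485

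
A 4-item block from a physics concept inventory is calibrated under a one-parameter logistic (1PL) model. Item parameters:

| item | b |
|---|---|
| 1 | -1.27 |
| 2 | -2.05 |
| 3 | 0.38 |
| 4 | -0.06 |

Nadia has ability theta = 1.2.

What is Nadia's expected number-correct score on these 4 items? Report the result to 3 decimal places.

P(theta) = 1 / (1 + exp(−(theta − b)))
P_1 = 1/(1+e^{-2.4700}) = 0.9220
P_2 = 1/(1+e^{-3.2500}) = 0.9627
P_3 = 1/(1+e^{-0.8200}) = 0.6942
P_4 = 1/(1+e^{-1.2600}) = 0.7790
E[score] = 0.9220 + 0.9627 + 0.6942 + 0.7790 = 3.3579

3.358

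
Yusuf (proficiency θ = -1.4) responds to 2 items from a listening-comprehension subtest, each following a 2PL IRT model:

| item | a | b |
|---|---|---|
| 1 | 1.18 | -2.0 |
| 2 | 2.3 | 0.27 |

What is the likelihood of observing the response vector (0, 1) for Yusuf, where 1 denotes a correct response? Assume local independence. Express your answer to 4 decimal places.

P(θ) = 1 / (1 + exp(−a(θ − b)))
P_1 = 1/(1+e^{-0.7080}) = 0.6700
P_2 = 1/(1+e^{3.8410}) = 0.0210
L = (1−P_1) × P_2 = 0.3300 × 0.0210 = 0.00694

0.0069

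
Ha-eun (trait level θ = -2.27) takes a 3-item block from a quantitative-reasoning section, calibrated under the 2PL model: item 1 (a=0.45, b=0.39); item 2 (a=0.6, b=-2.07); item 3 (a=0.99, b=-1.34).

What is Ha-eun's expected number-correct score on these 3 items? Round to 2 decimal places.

0.99

P(θ) = 1 / (1 + exp(−a(θ − b)))
P_1 = 1/(1+e^{1.1970}) = 0.2320
P_2 = 1/(1+e^{0.1200}) = 0.4700
P_3 = 1/(1+e^{0.9207}) = 0.2848
E[score] = 0.2320 + 0.4700 + 0.2848 = 0.9869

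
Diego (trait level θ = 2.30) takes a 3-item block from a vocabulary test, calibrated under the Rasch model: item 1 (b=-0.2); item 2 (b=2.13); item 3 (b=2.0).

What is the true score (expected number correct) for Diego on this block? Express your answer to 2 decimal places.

2.04

P(θ) = 1 / (1 + exp(−(θ − b)))
P_1 = 1/(1+e^{-2.5000}) = 0.9241
P_2 = 1/(1+e^{-0.1700}) = 0.5424
P_3 = 1/(1+e^{-0.3000}) = 0.5744
E[score] = 0.9241 + 0.5424 + 0.5744 = 2.0410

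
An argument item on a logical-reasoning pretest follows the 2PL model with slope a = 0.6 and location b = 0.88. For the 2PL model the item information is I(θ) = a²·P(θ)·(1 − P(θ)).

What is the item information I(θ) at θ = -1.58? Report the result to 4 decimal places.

0.0545

P = 1/(1+e^{1.4760}) = 0.1860
P(1−P) = 0.1860 × 0.8140 = 0.1514
I = a² × P(1−P) = 0.6² × 0.1514 = 0.05451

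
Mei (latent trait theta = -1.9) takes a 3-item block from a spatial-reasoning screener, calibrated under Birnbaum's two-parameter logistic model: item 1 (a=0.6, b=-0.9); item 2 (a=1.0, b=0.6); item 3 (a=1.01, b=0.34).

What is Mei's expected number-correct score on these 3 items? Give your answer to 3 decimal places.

P(theta) = 1 / (1 + exp(−a(theta − b)))
P_1 = 1/(1+e^{0.6000}) = 0.3543
P_2 = 1/(1+e^{2.5000}) = 0.0759
P_3 = 1/(1+e^{2.2624}) = 0.0943
E[score] = 0.3543 + 0.0759 + 0.0943 = 0.5245

0.524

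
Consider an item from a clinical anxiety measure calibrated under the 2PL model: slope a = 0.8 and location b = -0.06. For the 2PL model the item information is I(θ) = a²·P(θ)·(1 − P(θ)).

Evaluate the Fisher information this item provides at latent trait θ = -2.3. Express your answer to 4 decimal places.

0.0784

P = 1/(1+e^{1.7920}) = 0.1428
P(1−P) = 0.1428 × 0.8572 = 0.1224
I = a² × P(1−P) = 0.8² × 0.1224 = 0.07835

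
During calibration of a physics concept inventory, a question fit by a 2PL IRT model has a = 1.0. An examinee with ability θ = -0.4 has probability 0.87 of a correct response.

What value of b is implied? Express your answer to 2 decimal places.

P(θ) = 1 / (1 + exp(−a(θ − b)))
logit(0.87) = ln(0.87/0.13) = 1.9010
b = θ − logit/(a) = -0.4 − 1.9010/1.0000 = -2.3010

-2.30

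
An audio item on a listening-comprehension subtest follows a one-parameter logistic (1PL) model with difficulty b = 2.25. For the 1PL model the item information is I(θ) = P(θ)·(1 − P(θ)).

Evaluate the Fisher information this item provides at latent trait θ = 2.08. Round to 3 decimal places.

P = 1/(1+e^{0.1700}) = 0.4576
P(1−P) = 0.4576 × 0.5424 = 0.2482
I = P(1−P) = 0.24820

0.248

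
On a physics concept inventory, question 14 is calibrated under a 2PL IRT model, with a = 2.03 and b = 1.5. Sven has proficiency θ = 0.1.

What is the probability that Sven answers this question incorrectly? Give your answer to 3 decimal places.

P(θ) = 1 / (1 + exp(−a(θ − b)))
Exponent: 2.03 × (0.1 − 1.5) = -2.8420
1/(1 + e^{2.8420}) = 0.0551
P(incorrect) = 1 − 0.0551 = 0.9449

0.945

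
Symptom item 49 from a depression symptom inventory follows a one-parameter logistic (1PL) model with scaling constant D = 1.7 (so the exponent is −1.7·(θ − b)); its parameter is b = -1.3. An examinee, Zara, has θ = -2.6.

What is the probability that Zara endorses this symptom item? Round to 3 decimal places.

0.099

P(θ) = 1 / (1 + exp(−D·(θ − b)))
Exponent: 1.7 × (-2.6 − (-1.3)) = -2.2100
1/(1 + e^{2.2100}) = 0.0989
P = 0.0989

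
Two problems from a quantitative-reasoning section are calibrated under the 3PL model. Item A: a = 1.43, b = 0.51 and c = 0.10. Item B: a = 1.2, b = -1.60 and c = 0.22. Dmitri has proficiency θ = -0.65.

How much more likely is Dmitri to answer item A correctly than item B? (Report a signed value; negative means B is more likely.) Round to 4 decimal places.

P(θ) = c + (1 − c) · 1 / (1 + exp(−a(θ − b)))
P_A = 0.2439
P_B = 0.8110
P_A − P_B = -0.5671

-0.5671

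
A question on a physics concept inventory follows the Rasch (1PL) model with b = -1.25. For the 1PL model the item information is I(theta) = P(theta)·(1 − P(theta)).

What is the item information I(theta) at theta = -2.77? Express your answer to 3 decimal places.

0.147

P = 1/(1+e^{1.5200}) = 0.1795
P(1−P) = 0.1795 × 0.8205 = 0.1473
I = P(1−P) = 0.14726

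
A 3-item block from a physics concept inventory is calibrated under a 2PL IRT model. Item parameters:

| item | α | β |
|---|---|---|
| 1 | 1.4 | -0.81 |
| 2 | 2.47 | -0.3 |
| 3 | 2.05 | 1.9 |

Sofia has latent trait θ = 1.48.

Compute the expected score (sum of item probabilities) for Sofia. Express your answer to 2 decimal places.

2.25

P(θ) = 1 / (1 + exp(−α(θ − β)))
P_1 = 1/(1+e^{-3.2060}) = 0.9611
P_2 = 1/(1+e^{-4.3966}) = 0.9878
P_3 = 1/(1+e^{0.8610}) = 0.2971
E[score] = 0.9611 + 0.9878 + 0.2971 = 2.2460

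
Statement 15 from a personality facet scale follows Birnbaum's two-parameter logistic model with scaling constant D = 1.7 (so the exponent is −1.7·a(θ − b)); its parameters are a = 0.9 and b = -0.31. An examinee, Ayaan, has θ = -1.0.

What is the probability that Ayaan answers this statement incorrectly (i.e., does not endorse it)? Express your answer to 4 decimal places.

0.7419

P(θ) = 1 / (1 + exp(−D·a(θ − b)))
Exponent: 1.7 × 0.9 × (-1.0 − (-0.31)) = -1.0557
1/(1 + e^{1.0557}) = 0.2581
P = 0.2581
P(incorrect) = 1 − 0.2581 = 0.7419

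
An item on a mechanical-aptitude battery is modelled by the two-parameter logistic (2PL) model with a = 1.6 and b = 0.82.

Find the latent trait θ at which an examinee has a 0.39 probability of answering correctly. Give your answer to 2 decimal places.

0.54

P(θ) = 1 / (1 + exp(−a(θ − b)))
logit = ln(0.3900/0.6100) = -0.4473
θ = b + logit/(a) = 0.82 + (-0.4473)/1.6000 = 0.5404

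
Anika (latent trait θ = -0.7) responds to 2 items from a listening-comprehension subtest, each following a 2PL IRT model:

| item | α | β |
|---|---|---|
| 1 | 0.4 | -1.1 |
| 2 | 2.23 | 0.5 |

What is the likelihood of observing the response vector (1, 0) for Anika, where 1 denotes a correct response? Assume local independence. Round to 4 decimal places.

0.5051

P(θ) = 1 / (1 + exp(−α(θ − β)))
P_1 = 1/(1+e^{-0.1600}) = 0.5399
P_2 = 1/(1+e^{2.6760}) = 0.0644
L = P_1 × (1−P_2) = 0.5399 × 0.9356 = 0.50514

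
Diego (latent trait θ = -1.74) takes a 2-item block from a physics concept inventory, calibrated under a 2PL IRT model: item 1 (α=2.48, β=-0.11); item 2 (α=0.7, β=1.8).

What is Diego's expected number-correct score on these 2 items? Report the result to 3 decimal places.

P(θ) = 1 / (1 + exp(−α(θ − β)))
P_1 = 1/(1+e^{4.0424}) = 0.0173
P_2 = 1/(1+e^{2.4780}) = 0.0774
E[score] = 0.0173 + 0.0774 = 0.0947

0.095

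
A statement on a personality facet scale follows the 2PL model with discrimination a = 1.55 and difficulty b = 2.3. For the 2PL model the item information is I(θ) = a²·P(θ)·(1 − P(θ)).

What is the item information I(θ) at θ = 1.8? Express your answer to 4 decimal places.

P = 1/(1+e^{0.7750}) = 0.3154
P(1−P) = 0.3154 × 0.6846 = 0.2159
I = a² × P(1−P) = 1.55² × 0.2159 = 0.51875

0.5188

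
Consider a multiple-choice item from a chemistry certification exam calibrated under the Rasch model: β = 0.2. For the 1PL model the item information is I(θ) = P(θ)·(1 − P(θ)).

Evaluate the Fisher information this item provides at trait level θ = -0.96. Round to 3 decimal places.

0.182

P = 1/(1+e^{1.1600}) = 0.2387
P(1−P) = 0.2387 × 0.7613 = 0.1817
I = P(1−P) = 0.18171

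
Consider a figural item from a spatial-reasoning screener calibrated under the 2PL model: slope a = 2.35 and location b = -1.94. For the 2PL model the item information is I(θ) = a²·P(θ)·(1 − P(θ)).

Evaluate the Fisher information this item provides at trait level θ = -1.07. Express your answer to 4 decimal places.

0.5604

P = 1/(1+e^{-2.0445}) = 0.8854
P(1−P) = 0.8854 × 0.1146 = 0.1015
I = a² × P(1−P) = 2.35² × 0.1015 = 0.56039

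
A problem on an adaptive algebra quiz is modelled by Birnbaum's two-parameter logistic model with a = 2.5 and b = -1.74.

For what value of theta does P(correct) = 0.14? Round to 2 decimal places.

P(theta) = 1 / (1 + exp(−a(theta − b)))
logit = ln(0.1400/0.8600) = -1.8153
theta = b + logit/(a) = -1.74 + (-1.8153)/2.5000 = -2.4661

-2.47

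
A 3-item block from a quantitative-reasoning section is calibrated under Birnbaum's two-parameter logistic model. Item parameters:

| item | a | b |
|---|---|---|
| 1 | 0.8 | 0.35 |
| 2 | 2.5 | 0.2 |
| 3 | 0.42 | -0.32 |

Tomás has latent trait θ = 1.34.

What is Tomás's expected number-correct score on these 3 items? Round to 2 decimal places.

2.30

P(θ) = 1 / (1 + exp(−a(θ − b)))
P_1 = 1/(1+e^{-0.7920}) = 0.6883
P_2 = 1/(1+e^{-2.8500}) = 0.9453
P_3 = 1/(1+e^{-0.6972}) = 0.6676
E[score] = 0.6883 + 0.9453 + 0.6676 = 2.3011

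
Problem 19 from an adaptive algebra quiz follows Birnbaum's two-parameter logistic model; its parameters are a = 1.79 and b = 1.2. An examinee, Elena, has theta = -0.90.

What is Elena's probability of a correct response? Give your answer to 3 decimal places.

P(theta) = 1 / (1 + exp(−a(theta − b)))
Exponent: 1.79 × (-0.90 − 1.2) = -3.7590
1/(1 + e^{3.7590}) = 0.0228

0.023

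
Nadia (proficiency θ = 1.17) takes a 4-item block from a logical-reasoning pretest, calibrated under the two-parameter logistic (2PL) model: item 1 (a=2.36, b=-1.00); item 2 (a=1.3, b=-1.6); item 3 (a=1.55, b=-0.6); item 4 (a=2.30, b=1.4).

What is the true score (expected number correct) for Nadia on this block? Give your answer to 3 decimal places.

P(θ) = 1 / (1 + exp(−a(θ − b)))
P_1 = 1/(1+e^{-5.1212}) = 0.9941
P_2 = 1/(1+e^{-3.6010}) = 0.9734
P_3 = 1/(1+e^{-2.7435}) = 0.9395
P_4 = 1/(1+e^{0.5290}) = 0.3708
E[score] = 0.9941 + 0.9734 + 0.9395 + 0.3708 = 3.2778

3.278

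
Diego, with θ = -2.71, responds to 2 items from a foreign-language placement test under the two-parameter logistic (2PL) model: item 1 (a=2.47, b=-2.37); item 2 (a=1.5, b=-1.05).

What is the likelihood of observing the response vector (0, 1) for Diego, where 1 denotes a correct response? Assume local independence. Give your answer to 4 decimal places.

0.0535

P(θ) = 1 / (1 + exp(−a(θ − b)))
P_1 = 1/(1+e^{0.8398}) = 0.3016
P_2 = 1/(1+e^{2.4900}) = 0.0766
L = (1−P_1) × P_2 = 0.6984 × 0.0766 = 0.05347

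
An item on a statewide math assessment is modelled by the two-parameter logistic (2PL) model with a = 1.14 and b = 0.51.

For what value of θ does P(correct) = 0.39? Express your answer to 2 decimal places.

0.12

P(θ) = 1 / (1 + exp(−a(θ − b)))
logit = ln(0.3900/0.6100) = -0.4473
θ = b + logit/(a) = 0.51 + (-0.4473)/1.1400 = 0.1176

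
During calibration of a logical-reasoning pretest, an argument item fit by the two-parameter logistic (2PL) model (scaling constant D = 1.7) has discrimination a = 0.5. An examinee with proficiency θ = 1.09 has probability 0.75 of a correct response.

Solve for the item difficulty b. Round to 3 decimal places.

P(θ) = 1 / (1 + exp(−D·a(θ − b)))
logit(0.75) = ln(0.75/0.25) = 1.0986
b = θ − logit/(1.7·a) = 1.09 − 1.0986/0.8500 = -0.2025

-0.202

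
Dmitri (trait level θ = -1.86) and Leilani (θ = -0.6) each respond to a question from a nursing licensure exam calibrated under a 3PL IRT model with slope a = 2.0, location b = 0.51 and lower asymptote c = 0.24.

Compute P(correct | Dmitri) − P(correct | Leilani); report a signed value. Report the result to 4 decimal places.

-0.0679

P(θ) = c + (1 − c) · 1 / (1 + exp(−a(θ − b)))
P(Dmitri) = 0.2466  [exponent -4.7400]
P(Leilani) = 0.3145  [exponent -2.2200]
Difference = 0.2466 − 0.3145 = -0.0679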